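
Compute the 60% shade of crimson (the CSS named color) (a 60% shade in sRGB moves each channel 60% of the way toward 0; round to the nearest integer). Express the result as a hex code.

#580818

CSS crimson is rgb(220, 20, 60).
A 60% shade moves each channel 60% toward 0:
  R: 220 − 132 = 88 → 88
  G: 20 + 0.6×(0−20) = 20 − 12 = 8 → 8
  B: 60 + 0.6×(0−60) = 60 − 36 = 24 → 24
rgb(88, 8, 24) = #580818.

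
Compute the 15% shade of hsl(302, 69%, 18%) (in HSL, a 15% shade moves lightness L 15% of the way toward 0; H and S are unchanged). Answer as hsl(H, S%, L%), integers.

hsl(302, 69%, 15%)

L moves 15% from 18 toward 0: 18 − 2.7 = 15.3 → 15.
H and S are unchanged.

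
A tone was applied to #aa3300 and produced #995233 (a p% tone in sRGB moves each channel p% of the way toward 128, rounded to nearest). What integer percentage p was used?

40%

#aa3300 is rgb(170, 51, 0); #995233 is rgb(153, 82, 51).
On the B channel (widest range): 51 ≈ 0 + (p/100)(128 − 0), so p ≈ 100×(51 − 0)/(128 − 0) = 5100/128 = 39.84.
p = 40 reproduces all three channels after rounding.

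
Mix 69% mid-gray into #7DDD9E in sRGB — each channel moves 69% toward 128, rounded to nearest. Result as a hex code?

#7DDD9E is rgb(125, 221, 158).
Per channel, c → c + 0.69(128 − c):
  R: 125 + 0.69×(128−125) = 125 + 2.07 = 127.07 → 127
  G: 221 − 64.17 = 156.83 → 157
  B: 158 + 0.69×(128−158) = 158 − 20.7 = 137.3 → 137
rgb(127, 157, 137) = #7F9D89.

#7F9D89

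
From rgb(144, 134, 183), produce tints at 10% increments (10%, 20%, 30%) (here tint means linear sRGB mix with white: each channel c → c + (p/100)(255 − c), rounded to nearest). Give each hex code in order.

10%: (144 + 11.1 = 155.1→155, 134 + 12.1 = 146.1→146, 183 + 7.2 = 190.2→190) → #9b92be
20%: (144 + 22.2 = 166.2→166, 134 + 24.2 = 158.2→158, 183 + 14.4 = 197.4→197) → #a69ec5
30%: (144 + 33.3 = 177.3→177, 134 + 36.3 = 170.3→170, 183 + 21.6 = 204.6→205) → #b1aacd

#9b92be, #a69ec5, #b1aacd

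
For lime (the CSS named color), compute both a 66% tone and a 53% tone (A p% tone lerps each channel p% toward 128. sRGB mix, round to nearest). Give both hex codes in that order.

CSS lime is rgb(0, 255, 0).
66% tone:
  R: 0 + 0.66×(128−0) = 0 + 84.48 = 84.48 → 84
  G: 255 − 83.82 = 171.18 → 171
  B: 0 + 0.66×(128−0) = 0 + 84.48 = 84.48 → 84
  → #54AB54
53% tone:
  R: 0 + 67.84 = 67.84 → 68
  G: 255 + 0.53×(128−255) = 255 − 67.31 = 187.69 → 188
  B: 0 + 67.84 = 67.84 → 68
  → #44BC44

#54AB54, #44BC44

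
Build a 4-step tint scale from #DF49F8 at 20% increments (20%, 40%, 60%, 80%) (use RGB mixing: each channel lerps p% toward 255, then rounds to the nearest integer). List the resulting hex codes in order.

#DF49F8 is rgb(223, 73, 248).
20%: (223 + 6.4 = 229.4→229, 73 + 36.4 = 109.4→109, 248 + 1.4 = 249.4→249) → #E56DF9
40%: (223 + 12.8 = 235.8→236, 73 + 72.8 = 145.8→146, 248 + 2.8 = 250.8→251) → #EC92FB
60%: (223 + 19.2 = 242.2→242, 73 + 109.2 = 182.2→182, 248 + 4.2 = 252.2→252) → #F2B6FC
80%: (223 + 25.6 = 248.6→249, 73 + 145.6 = 218.6→219, 248 + 5.6 = 253.6→254) → #F9DBFE

#E56DF9, #EC92FB, #F2B6FC, #F9DBFE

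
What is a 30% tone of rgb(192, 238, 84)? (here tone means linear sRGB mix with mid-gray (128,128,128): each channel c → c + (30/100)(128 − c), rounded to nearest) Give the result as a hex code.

Lerp each channel 30% toward 128:
  R: 192 − 19.2 = 172.8 → 173
  G: 238 + 0.3×(128−238) = 238 − 33 = 205 → 205
  B: 84 + 0.3×(128−84) = 84 + 13.2 = 97.2 → 97
rgb(173, 205, 97) = #ADCD61.

#ADCD61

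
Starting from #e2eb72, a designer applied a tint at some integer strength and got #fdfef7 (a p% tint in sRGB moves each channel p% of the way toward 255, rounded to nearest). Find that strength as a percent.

94%

#e2eb72 is rgb(226, 235, 114); #fdfef7 is rgb(253, 254, 247).
On the B channel (widest range): 247 ≈ 114 + (p/100)(255 − 114), so p ≈ 100×(247 − 114)/(255 − 114) = 13300/141 = 94.33.
p = 94 reproduces all three channels after rounding.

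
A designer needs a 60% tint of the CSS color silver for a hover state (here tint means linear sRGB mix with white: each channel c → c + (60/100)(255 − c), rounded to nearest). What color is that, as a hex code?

CSS silver is rgb(192, 192, 192).
Lerp each channel 60% toward 255:
  R: 192 + 37.8 = 229.8 → 230
  G: 192 + 37.8 = 229.8 → 230
  B: 192 + 0.6×(255−192) = 192 + 37.8 = 229.8 → 230
rgb(230, 230, 230) = #E6E6E6.

#E6E6E6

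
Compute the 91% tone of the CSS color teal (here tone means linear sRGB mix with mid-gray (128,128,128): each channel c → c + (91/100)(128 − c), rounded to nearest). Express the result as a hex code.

CSS teal is rgb(0, 128, 128).
Lerp each channel 91% toward 128:
  R: 0 + 0.91×(128−0) = 0 + 116.48 = 116.48 → 116
  G: 128 + 0.91×(128−128) = 128 + 0 = 128 → 128
  B: 128 + 0.91×(128−128) = 128 + 0 = 128 → 128
rgb(116, 128, 128) = #748080.

#748080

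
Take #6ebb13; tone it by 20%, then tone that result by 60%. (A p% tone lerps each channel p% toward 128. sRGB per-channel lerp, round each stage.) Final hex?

#7a935d

#6ebb13 is rgb(110, 187, 19).
A 20% tone moves each channel 20% toward 128:
  R: 110 + 0.2×(128−110) = 110 + 3.6 = 113.6 → 114
  G: 187 + 0.2×(128−187) = 187 − 11.8 = 175.2 → 175
  B: 19 + 0.2×(128−19) = 19 + 21.8 = 40.8 → 41
After the tone: rgb(114, 175, 41) = #72af29.
A 60% tone moves each channel 60% toward 128:
  R: 114 + 8.4 = 122.4 → 122
  G: 175 + 0.6×(128−175) = 175 − 28.2 = 146.8 → 147
  B: 41 + 52.2 = 93.2 → 93
rgb(122, 147, 93) = #7a935d.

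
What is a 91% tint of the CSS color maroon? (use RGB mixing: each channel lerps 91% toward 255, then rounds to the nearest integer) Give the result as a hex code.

#F4E8E8

CSS maroon is rgb(128, 0, 0).
A 91% tint moves each channel 91% toward 255:
  R: 128 + 0.91×(255−128) = 128 + 115.57 = 243.57 → 244
  G: 0 + 0.91×(255−0) = 0 + 232.05 = 232.05 → 232
  B: 0 + 0.91×(255−0) = 0 + 232.05 = 232.05 → 232
rgb(244, 232, 232) = #F4E8E8.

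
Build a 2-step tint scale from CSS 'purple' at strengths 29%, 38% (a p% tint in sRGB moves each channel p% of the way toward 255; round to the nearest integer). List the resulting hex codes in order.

#A54AA5, #B061B0

CSS purple is rgb(128, 0, 128).
29%: (128 + 36.83 = 164.83→165, 0 + 73.95 = 73.95→74, 128 + 36.83 = 164.83→165) → #A54AA5
38%: (128 + 48.26 = 176.26→176, 0 + 96.9 = 96.9→97, 128 + 48.26 = 176.26→176) → #B061B0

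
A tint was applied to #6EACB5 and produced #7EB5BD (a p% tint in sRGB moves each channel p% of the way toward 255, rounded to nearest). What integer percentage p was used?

11%

#6EACB5 is rgb(110, 172, 181); #7EB5BD is rgb(126, 181, 189).
On the R channel (widest range): 126 ≈ 110 + (p/100)(255 − 110), so p ≈ 100×(126 − 110)/(255 − 110) = 1600/145 = 11.03.
p = 11 reproduces all three channels after rounding.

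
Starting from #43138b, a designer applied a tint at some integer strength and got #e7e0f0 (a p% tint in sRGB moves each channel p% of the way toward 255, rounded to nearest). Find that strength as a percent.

#43138b is rgb(67, 19, 139); #e7e0f0 is rgb(231, 224, 240).
On the G channel (widest range): 224 ≈ 19 + (p/100)(255 − 19), so p ≈ 100×(224 − 19)/(255 − 19) = 20500/236 = 86.86.
p = 87 reproduces all three channels after rounding.

87%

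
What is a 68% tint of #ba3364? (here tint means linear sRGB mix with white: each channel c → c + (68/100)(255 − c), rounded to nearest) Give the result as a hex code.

#ba3364 is rgb(186, 51, 100).
Lerp each channel 68% toward 255:
  R: 186 + 0.68×(255−186) = 186 + 46.92 = 232.92 → 233
  G: 51 + 0.68×(255−51) = 51 + 138.72 = 189.72 → 190
  B: 100 + 0.68×(255−100) = 100 + 105.4 = 205.4 → 205
rgb(233, 190, 205) = #e9becd.

#e9becd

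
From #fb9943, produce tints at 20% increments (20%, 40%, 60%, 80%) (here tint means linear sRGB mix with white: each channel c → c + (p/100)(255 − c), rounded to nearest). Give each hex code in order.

#fcad69, #fdc28e, #fdd6b4, #feebd9

#fb9943 is rgb(251, 153, 67).
20%: (251 + 0.8 = 251.8→252, 153 + 20.4 = 173.4→173, 67 + 37.6 = 104.6→105) → #fcad69
40%: (251 + 1.6 = 252.6→253, 153 + 40.8 = 193.8→194, 67 + 75.2 = 142.2→142) → #fdc28e
60%: (251 + 2.4 = 253.4→253, 153 + 61.2 = 214.2→214, 67 + 112.8 = 179.8→180) → #fdd6b4
80%: (251 + 3.2 = 254.2→254, 153 + 81.6 = 234.6→235, 67 + 150.4 = 217.4→217) → #feebd9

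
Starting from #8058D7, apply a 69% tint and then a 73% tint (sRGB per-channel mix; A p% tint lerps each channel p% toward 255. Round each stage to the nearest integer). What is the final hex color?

#F4F1FC

#8058D7 is rgb(128, 88, 215).
A 69% tint moves each channel 69% toward 255:
  R: 128 + 87.63 = 215.63 → 216
  G: 88 + 115.23 = 203.23 → 203
  B: 215 + 27.6 = 242.6 → 243
After the tint: rgb(216, 203, 243) = #D8CBF3.
Lerp each channel 73% toward 255:
  R: 216 + 0.73×(255−216) = 216 + 28.47 = 244.47 → 244
  G: 203 + 0.73×(255−203) = 203 + 37.96 = 240.96 → 241
  B: 243 + 0.73×(255−243) = 243 + 8.76 = 251.76 → 252
rgb(244, 241, 252) = #F4F1FC.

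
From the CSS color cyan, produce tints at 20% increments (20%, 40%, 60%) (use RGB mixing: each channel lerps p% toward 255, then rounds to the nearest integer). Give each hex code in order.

CSS cyan is rgb(0, 255, 255).
20%: (0 + 51 = 51→51, 255→255, 255→255) → #33FFFF
40%: (0 + 102 = 102→102, 255→255, 255→255) → #66FFFF
60%: (0 + 153 = 153→153, 255→255, 255→255) → #99FFFF

#33FFFF, #66FFFF, #99FFFF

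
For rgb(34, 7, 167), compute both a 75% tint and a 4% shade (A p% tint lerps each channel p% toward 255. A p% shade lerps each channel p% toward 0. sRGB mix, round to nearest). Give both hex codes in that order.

#c8c1e9, #2107a0

75% tint:
  R: 34 + 0.75×(255−34) = 34 + 165.75 = 199.75 → 200
  G: 7 + 0.75×(255−7) = 7 + 186 = 193 → 193
  B: 167 + 0.75×(255−167) = 167 + 66 = 233 → 233
  → #c8c1e9
4% shade:
  R: 34 − 1.36 = 32.64 → 33
  G: 7 + 0.04×(0−7) = 7 − 0.28 = 6.72 → 7
  B: 167 − 6.68 = 160.32 → 160
  → #2107a0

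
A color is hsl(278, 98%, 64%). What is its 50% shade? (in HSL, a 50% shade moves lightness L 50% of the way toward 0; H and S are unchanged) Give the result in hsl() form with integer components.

L moves 50% from 64 toward 0: 64 − 32 = 32 → 32.
H and S are unchanged.

hsl(278, 98%, 32%)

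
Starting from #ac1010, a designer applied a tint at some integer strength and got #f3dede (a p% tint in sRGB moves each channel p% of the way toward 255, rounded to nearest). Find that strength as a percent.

86%

#ac1010 is rgb(172, 16, 16); #f3dede is rgb(243, 222, 222).
On the G channel (widest range): 222 ≈ 16 + (p/100)(255 − 16), so p ≈ 100×(222 − 16)/(255 − 16) = 20600/239 = 86.19.
p = 86 reproduces all three channels after rounding.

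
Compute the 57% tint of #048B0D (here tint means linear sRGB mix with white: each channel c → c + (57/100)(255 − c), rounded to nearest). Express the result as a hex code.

#048B0D is rgb(4, 139, 13).
Per channel, c → c + 0.57(255 − c):
  R: 4 + 0.57×(255−4) = 4 + 143.07 = 147.07 → 147
  G: 139 + 0.57×(255−139) = 139 + 66.12 = 205.12 → 205
  B: 13 + 137.94 = 150.94 → 151
rgb(147, 205, 151) = #93CD97.

#93CD97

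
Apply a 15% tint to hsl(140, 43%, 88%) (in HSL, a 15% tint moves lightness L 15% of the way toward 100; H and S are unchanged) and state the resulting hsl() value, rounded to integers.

hsl(140, 43%, 90%)

L moves 15% from 88 toward 100: 88 + 1.8 = 89.8 → 90.
H and S are unchanged.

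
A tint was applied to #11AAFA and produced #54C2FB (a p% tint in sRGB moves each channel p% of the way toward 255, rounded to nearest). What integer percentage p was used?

#11AAFA is rgb(17, 170, 250); #54C2FB is rgb(84, 194, 251).
On the R channel (widest range): 84 ≈ 17 + (p/100)(255 − 17), so p ≈ 100×(84 − 17)/(255 − 17) = 6700/238 = 28.15.
p = 28 reproduces all three channels after rounding.

28%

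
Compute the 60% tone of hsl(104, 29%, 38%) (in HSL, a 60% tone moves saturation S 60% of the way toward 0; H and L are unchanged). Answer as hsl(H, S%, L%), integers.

hsl(104, 12%, 38%)

S moves 60% from 29 toward 0: 29 − 17.4 = 11.6 → 12.
H and L are unchanged.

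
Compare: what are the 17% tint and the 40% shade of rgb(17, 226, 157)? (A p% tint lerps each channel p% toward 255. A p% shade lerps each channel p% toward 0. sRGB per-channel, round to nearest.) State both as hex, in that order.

#39e7ae, #0a885e

17% tint:
  R: 17 + 40.46 = 57.46 → 57
  G: 226 + 0.17×(255−226) = 226 + 4.93 = 230.93 → 231
  B: 157 + 16.66 = 173.66 → 174
  → #39e7ae
40% shade:
  R: 17 + 0.4×(0−17) = 17 − 6.8 = 10.2 → 10
  G: 226 + 0.4×(0−226) = 226 − 90.4 = 135.6 → 136
  B: 157 − 62.8 = 94.2 → 94
  → #0a885e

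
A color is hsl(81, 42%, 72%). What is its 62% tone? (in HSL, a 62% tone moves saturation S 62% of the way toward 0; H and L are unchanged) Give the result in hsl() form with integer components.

S moves 62% from 42 toward 0: 42 − 26.04 = 15.96 → 16.
H and L are unchanged.

hsl(81, 16%, 72%)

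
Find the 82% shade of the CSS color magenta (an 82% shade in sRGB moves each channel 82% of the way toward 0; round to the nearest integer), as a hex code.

#2E002E

CSS magenta is rgb(255, 0, 255).
An 82% shade moves each channel 82% toward 0:
  R: 255 + 0.82×(0−255) = 255 − 209.1 = 45.9 → 46
  G: 0 + 0 = 0 → 0
  B: 255 + 0.82×(0−255) = 255 − 209.1 = 45.9 → 46
rgb(46, 0, 46) = #2E002E.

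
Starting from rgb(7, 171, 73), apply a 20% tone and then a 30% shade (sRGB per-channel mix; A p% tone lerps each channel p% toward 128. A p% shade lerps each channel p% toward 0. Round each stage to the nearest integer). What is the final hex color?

Lerp each channel 20% toward 128:
  R: 7 + 24.2 = 31.2 → 31
  G: 171 + 0.2×(128−171) = 171 − 8.6 = 162.4 → 162
  B: 73 + 0.2×(128−73) = 73 + 11 = 84 → 84
After the tone: rgb(31, 162, 84) = #1fa254.
Per channel, c → c + 0.3(0 − c):
  R: 31 − 9.3 = 21.7 → 22
  G: 162 − 48.6 = 113.4 → 113
  B: 84 − 25.2 = 58.8 → 59
rgb(22, 113, 59) = #16713b.

#16713b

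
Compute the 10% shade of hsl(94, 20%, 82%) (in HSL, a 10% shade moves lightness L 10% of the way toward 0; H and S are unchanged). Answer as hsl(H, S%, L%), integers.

hsl(94, 20%, 74%)

L moves 10% from 82 toward 0: 82 − 8.2 = 73.8 → 74.
H and S are unchanged.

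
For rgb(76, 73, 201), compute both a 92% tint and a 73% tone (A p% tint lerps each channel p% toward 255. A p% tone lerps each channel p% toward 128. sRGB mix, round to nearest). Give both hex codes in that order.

92% tint:
  R: 76 + 0.92×(255−76) = 76 + 164.68 = 240.68 → 241
  G: 73 + 167.44 = 240.44 → 240
  B: 201 + 49.68 = 250.68 → 251
  → #F1F0FB
73% tone:
  R: 76 + 37.96 = 113.96 → 114
  G: 73 + 0.73×(128−73) = 73 + 40.15 = 113.15 → 113
  B: 201 + 0.73×(128−201) = 201 − 53.29 = 147.71 → 148
  → #727194

#F1F0FB, #727194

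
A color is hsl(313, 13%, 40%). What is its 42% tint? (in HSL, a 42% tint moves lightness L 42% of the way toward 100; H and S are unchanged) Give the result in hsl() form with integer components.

hsl(313, 13%, 65%)

L moves 42% from 40 toward 100: 40 + 25.2 = 65.2 → 65.
H and S are unchanged.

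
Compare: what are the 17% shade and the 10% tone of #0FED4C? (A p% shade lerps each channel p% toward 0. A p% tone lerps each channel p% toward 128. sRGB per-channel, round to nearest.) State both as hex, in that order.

#0CC53F, #1AE251

#0FED4C is rgb(15, 237, 76).
17% shade:
  R: 15 − 2.55 = 12.45 → 12
  G: 237 + 0.17×(0−237) = 237 − 40.29 = 196.71 → 197
  B: 76 + 0.17×(0−76) = 76 − 12.92 = 63.08 → 63
  → #0CC53F
10% tone:
  R: 15 + 0.1×(128−15) = 15 + 11.3 = 26.3 → 26
  G: 237 + 0.1×(128−237) = 237 − 10.9 = 226.1 → 226
  B: 76 + 0.1×(128−76) = 76 + 5.2 = 81.2 → 81
  → #1AE251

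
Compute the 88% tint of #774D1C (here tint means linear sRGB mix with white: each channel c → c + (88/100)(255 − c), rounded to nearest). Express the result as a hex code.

#EFEAE4

#774D1C is rgb(119, 77, 28).
An 88% tint moves each channel 88% toward 255:
  R: 119 + 119.68 = 238.68 → 239
  G: 77 + 156.64 = 233.64 → 234
  B: 28 + 199.76 = 227.76 → 228
rgb(239, 234, 228) = #EFEAE4.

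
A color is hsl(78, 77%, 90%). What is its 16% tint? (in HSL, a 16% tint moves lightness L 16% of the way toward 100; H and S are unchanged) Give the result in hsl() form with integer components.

hsl(78, 77%, 92%)

L moves 16% from 90 toward 100: 90 + 1.6 = 91.6 → 92.
H and S are unchanged.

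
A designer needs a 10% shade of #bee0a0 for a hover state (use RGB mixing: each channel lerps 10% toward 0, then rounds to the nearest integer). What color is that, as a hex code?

#abca90

#bee0a0 is rgb(190, 224, 160).
A 10% shade moves each channel 10% toward 0:
  R: 190 − 19 = 171 → 171
  G: 224 − 22.4 = 201.6 → 202
  B: 160 + 0.1×(0−160) = 160 − 16 = 144 → 144
rgb(171, 202, 144) = #abca90.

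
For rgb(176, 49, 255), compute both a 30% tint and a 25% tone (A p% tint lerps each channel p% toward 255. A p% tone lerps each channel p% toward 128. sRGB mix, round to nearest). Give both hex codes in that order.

#C86FFF, #A445DF

30% tint:
  R: 176 + 23.7 = 199.7 → 200
  G: 49 + 61.8 = 110.8 → 111
  B: 255 + 0.3×(255−255) = 255 + 0 = 255 → 255
  → #C86FFF
25% tone:
  R: 176 − 12 = 164 → 164
  G: 49 + 0.25×(128−49) = 49 + 19.75 = 68.75 → 69
  B: 255 − 31.75 = 223.25 → 223
  → #A445DF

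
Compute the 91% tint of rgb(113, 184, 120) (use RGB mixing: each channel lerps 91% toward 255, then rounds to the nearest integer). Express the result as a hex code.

#f2f9f3

Lerp each channel 91% toward 255:
  R: 113 + 0.91×(255−113) = 113 + 129.22 = 242.22 → 242
  G: 184 + 0.91×(255−184) = 184 + 64.61 = 248.61 → 249
  B: 120 + 122.85 = 242.85 → 243
rgb(242, 249, 243) = #f2f9f3.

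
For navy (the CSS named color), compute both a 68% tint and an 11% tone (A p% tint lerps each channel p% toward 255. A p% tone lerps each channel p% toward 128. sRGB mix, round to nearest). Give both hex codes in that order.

CSS navy is rgb(0, 0, 128).
68% tint:
  R: 0 + 0.68×(255−0) = 0 + 173.4 = 173.4 → 173
  G: 0 + 173.4 = 173.4 → 173
  B: 128 + 0.68×(255−128) = 128 + 86.36 = 214.36 → 214
  → #adadd6
11% tone:
  R: 0 + 14.08 = 14.08 → 14
  G: 0 + 0.11×(128−0) = 0 + 14.08 = 14.08 → 14
  B: 128 + 0.11×(128−128) = 128 + 0 = 128 → 128
  → #0e0e80

#adadd6, #0e0e80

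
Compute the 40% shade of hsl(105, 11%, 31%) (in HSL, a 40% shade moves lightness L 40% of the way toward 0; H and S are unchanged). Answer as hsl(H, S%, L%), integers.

hsl(105, 11%, 19%)

L moves 40% from 31 toward 0: 31 − 12.4 = 18.6 → 19.
H and S are unchanged.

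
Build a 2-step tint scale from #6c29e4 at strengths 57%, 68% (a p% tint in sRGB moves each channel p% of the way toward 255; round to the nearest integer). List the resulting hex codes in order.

#c0a3f3, #d0bbf6

#6c29e4 is rgb(108, 41, 228).
57%: (108 + 83.79 = 191.79→192, 41 + 121.98 = 162.98→163, 228 + 15.39 = 243.39→243) → #c0a3f3
68%: (108 + 99.96 = 207.96→208, 41 + 145.52 = 186.52→187, 228 + 18.36 = 246.36→246) → #d0bbf6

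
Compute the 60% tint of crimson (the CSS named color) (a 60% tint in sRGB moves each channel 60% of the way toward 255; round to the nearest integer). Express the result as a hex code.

CSS crimson is rgb(220, 20, 60).
Lerp each channel 60% toward 255:
  R: 220 + 21 = 241 → 241
  G: 20 + 0.6×(255−20) = 20 + 141 = 161 → 161
  B: 60 + 0.6×(255−60) = 60 + 117 = 177 → 177
rgb(241, 161, 177) = #f1a1b1.

#f1a1b1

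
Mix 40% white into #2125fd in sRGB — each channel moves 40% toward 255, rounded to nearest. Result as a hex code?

#2125fd is rgb(33, 37, 253).
Per channel, c → c + 0.4(255 − c):
  R: 33 + 88.8 = 121.8 → 122
  G: 37 + 0.4×(255−37) = 37 + 87.2 = 124.2 → 124
  B: 253 + 0.8 = 253.8 → 254
rgb(122, 124, 254) = #7a7cfe.

#7a7cfe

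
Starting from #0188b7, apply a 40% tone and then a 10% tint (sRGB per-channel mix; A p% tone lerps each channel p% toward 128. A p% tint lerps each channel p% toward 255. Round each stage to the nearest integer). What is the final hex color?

#4891aa

#0188b7 is rgb(1, 136, 183).
A 40% tone moves each channel 40% toward 128:
  R: 1 + 0.4×(128−1) = 1 + 50.8 = 51.8 → 52
  G: 136 + 0.4×(128−136) = 136 − 3.2 = 132.8 → 133
  B: 183 − 22 = 161 → 161
After the tone: rgb(52, 133, 161) = #3485a1.
A 10% tint moves each channel 10% toward 255:
  R: 52 + 0.1×(255−52) = 52 + 20.3 = 72.3 → 72
  G: 133 + 0.1×(255−133) = 133 + 12.2 = 145.2 → 145
  B: 161 + 9.4 = 170.4 → 170
rgb(72, 145, 170) = #4891aa.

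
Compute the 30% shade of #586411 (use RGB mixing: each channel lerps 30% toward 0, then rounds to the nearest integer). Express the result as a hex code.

#586411 is rgb(88, 100, 17).
Per channel, c → c + 0.3(0 − c):
  R: 88 − 26.4 = 61.6 → 62
  G: 100 + 0.3×(0−100) = 100 − 30 = 70 → 70
  B: 17 − 5.1 = 11.9 → 12
rgb(62, 70, 12) = #3E460C.

#3E460C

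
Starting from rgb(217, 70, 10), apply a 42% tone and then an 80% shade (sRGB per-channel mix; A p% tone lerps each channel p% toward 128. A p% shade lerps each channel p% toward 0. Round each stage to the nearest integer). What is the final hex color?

Lerp each channel 42% toward 128:
  R: 217 + 0.42×(128−217) = 217 − 37.38 = 179.62 → 180
  G: 70 + 0.42×(128−70) = 70 + 24.36 = 94.36 → 94
  B: 10 + 0.42×(128−10) = 10 + 49.56 = 59.56 → 60
After the tone: rgb(180, 94, 60) = #B45E3C.
Per channel, c → c + 0.8(0 − c):
  R: 180 − 144 = 36 → 36
  G: 94 + 0.8×(0−94) = 94 − 75.2 = 18.8 → 19
  B: 60 − 48 = 12 → 12
rgb(36, 19, 12) = #24130C.

#24130C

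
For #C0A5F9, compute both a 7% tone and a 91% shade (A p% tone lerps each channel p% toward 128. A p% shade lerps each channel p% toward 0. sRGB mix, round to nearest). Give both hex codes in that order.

#BCA2F1, #110F16

#C0A5F9 is rgb(192, 165, 249).
7% tone:
  R: 192 − 4.48 = 187.52 → 188
  G: 165 + 0.07×(128−165) = 165 − 2.59 = 162.41 → 162
  B: 249 + 0.07×(128−249) = 249 − 8.47 = 240.53 → 241
  → #BCA2F1
91% shade:
  R: 192 − 174.72 = 17.28 → 17
  G: 165 + 0.91×(0−165) = 165 − 150.15 = 14.85 → 15
  B: 249 + 0.91×(0−249) = 249 − 226.59 = 22.41 → 22
  → #110F16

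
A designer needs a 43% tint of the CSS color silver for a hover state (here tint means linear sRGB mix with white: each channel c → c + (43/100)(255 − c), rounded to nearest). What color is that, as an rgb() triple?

rgb(219, 219, 219)

CSS silver is rgb(192, 192, 192).
Lerp each channel 43% toward 255:
  R: 192 + 0.43×(255−192) = 192 + 27.09 = 219.09 → 219
  G: 192 + 27.09 = 219.09 → 219
  B: 192 + 27.09 = 219.09 → 219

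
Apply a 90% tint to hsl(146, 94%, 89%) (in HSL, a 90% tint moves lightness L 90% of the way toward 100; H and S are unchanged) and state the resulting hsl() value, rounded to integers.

hsl(146, 94%, 99%)

L moves 90% from 89 toward 100: 89 + 9.9 = 98.9 → 99.
H and S are unchanged.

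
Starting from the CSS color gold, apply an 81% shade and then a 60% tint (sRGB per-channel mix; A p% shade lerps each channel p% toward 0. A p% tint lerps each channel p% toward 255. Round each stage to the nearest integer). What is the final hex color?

#aca999

CSS gold is rgb(255, 215, 0).
An 81% shade moves each channel 81% toward 0:
  R: 255 + 0.81×(0−255) = 255 − 206.55 = 48.45 → 48
  G: 215 + 0.81×(0−215) = 215 − 174.15 = 40.85 → 41
  B: 0 + 0 = 0 → 0
After the shade: rgb(48, 41, 0) = #302900.
Lerp each channel 60% toward 255:
  R: 48 + 0.6×(255−48) = 48 + 124.2 = 172.2 → 172
  G: 41 + 128.4 = 169.4 → 169
  B: 0 + 153 = 153 → 153
rgb(172, 169, 153) = #aca999.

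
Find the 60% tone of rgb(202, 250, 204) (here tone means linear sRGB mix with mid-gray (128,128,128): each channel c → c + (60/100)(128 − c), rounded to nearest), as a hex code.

#9eb19e

A 60% tone moves each channel 60% toward 128:
  R: 202 − 44.4 = 157.6 → 158
  G: 250 − 73.2 = 176.8 → 177
  B: 204 − 45.6 = 158.4 → 158
rgb(158, 177, 158) = #9eb19e.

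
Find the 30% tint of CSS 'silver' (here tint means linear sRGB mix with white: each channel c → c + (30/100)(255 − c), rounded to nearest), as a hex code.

#d3d3d3

CSS silver is rgb(192, 192, 192).
A 30% tint moves each channel 30% toward 255:
  R: 192 + 0.3×(255−192) = 192 + 18.9 = 210.9 → 211
  G: 192 + 0.3×(255−192) = 192 + 18.9 = 210.9 → 211
  B: 192 + 0.3×(255−192) = 192 + 18.9 = 210.9 → 211
rgb(211, 211, 211) = #d3d3d3.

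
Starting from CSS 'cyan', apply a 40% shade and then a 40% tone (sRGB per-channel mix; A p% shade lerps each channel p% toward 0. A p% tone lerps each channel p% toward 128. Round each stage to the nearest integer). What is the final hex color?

#338f8f

CSS cyan is rgb(0, 255, 255).
A 40% shade moves each channel 40% toward 0:
  R: 0 + 0.4×(0−0) = 0 + 0 = 0 → 0
  G: 255 + 0.4×(0−255) = 255 − 102 = 153 → 153
  B: 255 + 0.4×(0−255) = 255 − 102 = 153 → 153
After the shade: rgb(0, 153, 153) = #009999.
A 40% tone moves each channel 40% toward 128:
  R: 0 + 51.2 = 51.2 → 51
  G: 153 + 0.4×(128−153) = 153 − 10 = 143 → 143
  B: 153 − 10 = 143 → 143
rgb(51, 143, 143) = #338f8f.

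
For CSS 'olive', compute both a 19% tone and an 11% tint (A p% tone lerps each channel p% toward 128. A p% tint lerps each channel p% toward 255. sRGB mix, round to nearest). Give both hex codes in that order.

#808018, #8E8E1C

CSS olive is rgb(128, 128, 0).
19% tone:
  R: 128 + 0.19×(128−128) = 128 + 0 = 128 → 128
  G: 128 + 0 = 128 → 128
  B: 0 + 0.19×(128−0) = 0 + 24.32 = 24.32 → 24
  → #808018
11% tint:
  R: 128 + 0.11×(255−128) = 128 + 13.97 = 141.97 → 142
  G: 128 + 13.97 = 141.97 → 142
  B: 0 + 28.05 = 28.05 → 28
  → #8E8E1C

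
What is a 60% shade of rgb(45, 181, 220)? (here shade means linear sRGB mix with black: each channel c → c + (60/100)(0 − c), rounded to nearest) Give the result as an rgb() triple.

rgb(18, 72, 88)

Per channel, c → c + 0.6(0 − c):
  R: 45 + 0.6×(0−45) = 45 − 27 = 18 → 18
  G: 181 − 108.6 = 72.4 → 72
  B: 220 + 0.6×(0−220) = 220 − 132 = 88 → 88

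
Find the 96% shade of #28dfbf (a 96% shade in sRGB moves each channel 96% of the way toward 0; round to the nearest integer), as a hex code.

#020908

#28dfbf is rgb(40, 223, 191).
Lerp each channel 96% toward 0:
  R: 40 + 0.96×(0−40) = 40 − 38.4 = 1.6 → 2
  G: 223 + 0.96×(0−223) = 223 − 214.08 = 8.92 → 9
  B: 191 − 183.36 = 7.64 → 8
rgb(2, 9, 8) = #020908.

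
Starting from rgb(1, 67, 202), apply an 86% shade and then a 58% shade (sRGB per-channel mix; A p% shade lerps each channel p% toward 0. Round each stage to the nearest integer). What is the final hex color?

#00040C

Lerp each channel 86% toward 0:
  R: 1 − 0.86 = 0.14 → 0
  G: 67 − 57.62 = 9.38 → 9
  B: 202 − 173.72 = 28.28 → 28
After the shade: rgb(0, 9, 28) = #00091C.
A 58% shade moves each channel 58% toward 0:
  R: 0 + 0.58×(0−0) = 0 + 0 = 0 → 0
  G: 9 − 5.22 = 3.78 → 4
  B: 28 − 16.24 = 11.76 → 12
rgb(0, 4, 12) = #00040C.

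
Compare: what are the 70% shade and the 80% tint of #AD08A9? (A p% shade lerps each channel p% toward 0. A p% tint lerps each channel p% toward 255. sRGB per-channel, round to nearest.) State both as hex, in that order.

#340233, #EFCEEE

#AD08A9 is rgb(173, 8, 169).
70% shade:
  R: 173 + 0.7×(0−173) = 173 − 121.1 = 51.9 → 52
  G: 8 + 0.7×(0−8) = 8 − 5.6 = 2.4 → 2
  B: 169 − 118.3 = 50.7 → 51
  → #340233
80% tint:
  R: 173 + 65.6 = 238.6 → 239
  G: 8 + 0.8×(255−8) = 8 + 197.6 = 205.6 → 206
  B: 169 + 0.8×(255−169) = 169 + 68.8 = 237.8 → 238
  → #EFCEEE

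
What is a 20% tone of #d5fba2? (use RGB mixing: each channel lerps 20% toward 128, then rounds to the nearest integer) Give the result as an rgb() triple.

#d5fba2 is rgb(213, 251, 162).
A 20% tone moves each channel 20% toward 128:
  R: 213 − 17 = 196 → 196
  G: 251 + 0.2×(128−251) = 251 − 24.6 = 226.4 → 226
  B: 162 + 0.2×(128−162) = 162 − 6.8 = 155.2 → 155

rgb(196, 226, 155)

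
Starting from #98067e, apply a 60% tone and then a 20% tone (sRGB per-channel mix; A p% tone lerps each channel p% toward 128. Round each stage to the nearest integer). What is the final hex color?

#98067e is rgb(152, 6, 126).
Lerp each channel 60% toward 128:
  R: 152 + 0.6×(128−152) = 152 − 14.4 = 137.6 → 138
  G: 6 + 73.2 = 79.2 → 79
  B: 126 + 1.2 = 127.2 → 127
After the tone: rgb(138, 79, 127) = #8a4f7f.
Per channel, c → c + 0.2(128 − c):
  R: 138 − 2 = 136 → 136
  G: 79 + 0.2×(128−79) = 79 + 9.8 = 88.8 → 89
  B: 127 + 0.2×(128−127) = 127 + 0.2 = 127.2 → 127
rgb(136, 89, 127) = #88597f.

#88597f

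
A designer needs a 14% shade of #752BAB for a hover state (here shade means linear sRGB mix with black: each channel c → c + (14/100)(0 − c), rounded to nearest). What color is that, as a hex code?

#752BAB is rgb(117, 43, 171).
A 14% shade moves each channel 14% toward 0:
  R: 117 + 0.14×(0−117) = 117 − 16.38 = 100.62 → 101
  G: 43 − 6.02 = 36.98 → 37
  B: 171 + 0.14×(0−171) = 171 − 23.94 = 147.06 → 147
rgb(101, 37, 147) = #652593.

#652593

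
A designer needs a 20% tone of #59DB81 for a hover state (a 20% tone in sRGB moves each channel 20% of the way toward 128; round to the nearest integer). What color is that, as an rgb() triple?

#59DB81 is rgb(89, 219, 129).
Per channel, c → c + 0.2(128 − c):
  R: 89 + 0.2×(128−89) = 89 + 7.8 = 96.8 → 97
  G: 219 + 0.2×(128−219) = 219 − 18.2 = 200.8 → 201
  B: 129 + 0.2×(128−129) = 129 − 0.2 = 128.8 → 129

rgb(97, 201, 129)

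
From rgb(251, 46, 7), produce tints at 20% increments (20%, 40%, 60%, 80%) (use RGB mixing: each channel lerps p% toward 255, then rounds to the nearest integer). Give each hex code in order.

20%: (251 + 0.8 = 251.8→252, 46 + 41.8 = 87.8→88, 7 + 49.6 = 56.6→57) → #FC5839
40%: (251 + 1.6 = 252.6→253, 46 + 83.6 = 129.6→130, 7 + 99.2 = 106.2→106) → #FD826A
60%: (251 + 2.4 = 253.4→253, 46 + 125.4 = 171.4→171, 7 + 148.8 = 155.8→156) → #FDAB9C
80%: (251 + 3.2 = 254.2→254, 46 + 167.2 = 213.2→213, 7 + 198.4 = 205.4→205) → #FED5CD

#FC5839, #FD826A, #FDAB9C, #FED5CD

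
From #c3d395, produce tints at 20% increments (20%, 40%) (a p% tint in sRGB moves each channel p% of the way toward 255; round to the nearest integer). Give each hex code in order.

#cfdcaa, #dbe5bf

#c3d395 is rgb(195, 211, 149).
20%: (195 + 12 = 207→207, 211 + 8.8 = 219.8→220, 149 + 21.2 = 170.2→170) → #cfdcaa
40%: (195 + 24 = 219→219, 211 + 17.6 = 228.6→229, 149 + 42.4 = 191.4→191) → #dbe5bf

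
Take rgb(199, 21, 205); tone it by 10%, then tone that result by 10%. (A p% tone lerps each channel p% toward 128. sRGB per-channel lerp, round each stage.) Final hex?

#BA2ABE

A 10% tone moves each channel 10% toward 128:
  R: 199 − 7.1 = 191.9 → 192
  G: 21 + 0.1×(128−21) = 21 + 10.7 = 31.7 → 32
  B: 205 − 7.7 = 197.3 → 197
After the tone: rgb(192, 32, 197) = #C020C5.
Lerp each channel 10% toward 128:
  R: 192 + 0.1×(128−192) = 192 − 6.4 = 185.6 → 186
  G: 32 + 9.6 = 41.6 → 42
  B: 197 + 0.1×(128−197) = 197 − 6.9 = 190.1 → 190
rgb(186, 42, 190) = #BA2ABE.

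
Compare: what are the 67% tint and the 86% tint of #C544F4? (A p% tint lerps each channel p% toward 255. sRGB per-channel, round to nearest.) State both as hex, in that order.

#C544F4 is rgb(197, 68, 244).
67% tint:
  R: 197 + 0.67×(255−197) = 197 + 38.86 = 235.86 → 236
  G: 68 + 125.29 = 193.29 → 193
  B: 244 + 7.37 = 251.37 → 251
  → #ECC1FB
86% tint:
  R: 197 + 0.86×(255−197) = 197 + 49.88 = 246.88 → 247
  G: 68 + 160.82 = 228.82 → 229
  B: 244 + 9.46 = 253.46 → 253
  → #F7E5FD

#ECC1FB, #F7E5FD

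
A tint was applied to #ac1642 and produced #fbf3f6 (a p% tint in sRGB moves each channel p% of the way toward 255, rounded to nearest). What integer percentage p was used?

95%

#ac1642 is rgb(172, 22, 66); #fbf3f6 is rgb(251, 243, 246).
On the G channel (widest range): 243 ≈ 22 + (p/100)(255 − 22), so p ≈ 100×(243 − 22)/(255 − 22) = 22100/233 = 94.85.
p = 95 reproduces all three channels after rounding.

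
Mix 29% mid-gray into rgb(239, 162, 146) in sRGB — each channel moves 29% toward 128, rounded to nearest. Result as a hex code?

Lerp each channel 29% toward 128:
  R: 239 − 32.19 = 206.81 → 207
  G: 162 − 9.86 = 152.14 → 152
  B: 146 − 5.22 = 140.78 → 141
rgb(207, 152, 141) = #CF988D.

#CF988D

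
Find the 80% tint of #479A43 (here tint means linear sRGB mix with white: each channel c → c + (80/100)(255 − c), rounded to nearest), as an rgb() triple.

#479A43 is rgb(71, 154, 67).
An 80% tint moves each channel 80% toward 255:
  R: 71 + 0.8×(255−71) = 71 + 147.2 = 218.2 → 218
  G: 154 + 80.8 = 234.8 → 235
  B: 67 + 0.8×(255−67) = 67 + 150.4 = 217.4 → 217

rgb(218, 235, 217)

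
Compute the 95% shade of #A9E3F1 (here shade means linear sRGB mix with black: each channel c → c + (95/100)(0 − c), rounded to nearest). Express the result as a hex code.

#A9E3F1 is rgb(169, 227, 241).
A 95% shade moves each channel 95% toward 0:
  R: 169 + 0.95×(0−169) = 169 − 160.55 = 8.45 → 8
  G: 227 − 215.65 = 11.35 → 11
  B: 241 − 228.95 = 12.05 → 12
rgb(8, 11, 12) = #080B0C.

#080B0C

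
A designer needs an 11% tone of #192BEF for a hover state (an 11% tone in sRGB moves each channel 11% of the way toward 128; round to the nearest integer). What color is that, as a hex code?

#192BEF is rgb(25, 43, 239).
Lerp each channel 11% toward 128:
  R: 25 + 0.11×(128−25) = 25 + 11.33 = 36.33 → 36
  G: 43 + 0.11×(128−43) = 43 + 9.35 = 52.35 → 52
  B: 239 − 12.21 = 226.79 → 227
rgb(36, 52, 227) = #2434E3.

#2434E3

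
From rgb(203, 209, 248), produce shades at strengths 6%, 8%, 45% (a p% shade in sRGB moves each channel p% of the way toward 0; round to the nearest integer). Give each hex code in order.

6%: (203 − 12.18 = 190.82→191, 209 − 12.54 = 196.46→196, 248 − 14.88 = 233.12→233) → #BFC4E9
8%: (203 − 16.24 = 186.76→187, 209 − 16.72 = 192.28→192, 248 − 19.84 = 228.16→228) → #BBC0E4
45%: (203 − 91.35 = 111.65→112, 209 − 94.05 = 114.95→115, 248 − 111.6 = 136.4→136) → #707388

#BFC4E9, #BBC0E4, #707388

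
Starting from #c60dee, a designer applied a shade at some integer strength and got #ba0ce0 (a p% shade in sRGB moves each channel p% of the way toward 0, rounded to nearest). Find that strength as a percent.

6%

#c60dee is rgb(198, 13, 238); #ba0ce0 is rgb(186, 12, 224).
On the B channel (widest range): 224 ≈ 238 + (p/100)(0 − 238), so p ≈ 100×(224 − 238)/(0 − 238) = -1400/-238 = 5.88.
p = 6 reproduces all three channels after rounding.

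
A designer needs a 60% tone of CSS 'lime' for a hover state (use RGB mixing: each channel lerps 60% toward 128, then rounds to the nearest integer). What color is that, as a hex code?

#4db34d

CSS lime is rgb(0, 255, 0).
A 60% tone moves each channel 60% toward 128:
  R: 0 + 76.8 = 76.8 → 77
  G: 255 − 76.2 = 178.8 → 179
  B: 0 + 0.6×(128−0) = 0 + 76.8 = 76.8 → 77
rgb(77, 179, 77) = #4db34d.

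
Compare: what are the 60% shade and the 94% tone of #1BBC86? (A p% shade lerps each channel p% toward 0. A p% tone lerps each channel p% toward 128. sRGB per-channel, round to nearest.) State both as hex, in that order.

#1BBC86 is rgb(27, 188, 134).
60% shade:
  R: 27 − 16.2 = 10.8 → 11
  G: 188 − 112.8 = 75.2 → 75
  B: 134 − 80.4 = 53.6 → 54
  → #0B4B36
94% tone:
  R: 27 + 94.94 = 121.94 → 122
  G: 188 − 56.4 = 131.6 → 132
  B: 134 + 0.94×(128−134) = 134 − 5.64 = 128.36 → 128
  → #7A8480

#0B4B36, #7A8480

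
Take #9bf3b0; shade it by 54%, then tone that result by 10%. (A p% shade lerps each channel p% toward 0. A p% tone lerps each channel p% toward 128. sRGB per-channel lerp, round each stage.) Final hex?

#4d7256

#9bf3b0 is rgb(155, 243, 176).
A 54% shade moves each channel 54% toward 0:
  R: 155 − 83.7 = 71.3 → 71
  G: 243 + 0.54×(0−243) = 243 − 131.22 = 111.78 → 112
  B: 176 − 95.04 = 80.96 → 81
After the shade: rgb(71, 112, 81) = #477051.
Lerp each channel 10% toward 128:
  R: 71 + 5.7 = 76.7 → 77
  G: 112 + 1.6 = 113.6 → 114
  B: 81 + 4.7 = 85.7 → 86
rgb(77, 114, 86) = #4d7256.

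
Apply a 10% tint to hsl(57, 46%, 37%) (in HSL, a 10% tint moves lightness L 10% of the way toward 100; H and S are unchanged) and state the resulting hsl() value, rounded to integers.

L moves 10% from 37 toward 100: 37 + 6.3 = 43.3 → 43.
H and S are unchanged.

hsl(57, 46%, 43%)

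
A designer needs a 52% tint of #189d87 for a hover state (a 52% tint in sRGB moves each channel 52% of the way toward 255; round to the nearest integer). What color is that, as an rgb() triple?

#189d87 is rgb(24, 157, 135).
Per channel, c → c + 0.52(255 − c):
  R: 24 + 0.52×(255−24) = 24 + 120.12 = 144.12 → 144
  G: 157 + 50.96 = 207.96 → 208
  B: 135 + 62.4 = 197.4 → 197

rgb(144, 208, 197)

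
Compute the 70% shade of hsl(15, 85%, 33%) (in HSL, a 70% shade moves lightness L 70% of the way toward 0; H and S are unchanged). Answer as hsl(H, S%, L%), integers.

L moves 70% from 33 toward 0: 33 − 23.1 = 9.9 → 10.
H and S are unchanged.

hsl(15, 85%, 10%)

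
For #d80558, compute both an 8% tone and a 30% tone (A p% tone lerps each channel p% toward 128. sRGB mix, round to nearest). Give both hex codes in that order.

#d10f5b, #be2a64

#d80558 is rgb(216, 5, 88).
8% tone:
  R: 216 + 0.08×(128−216) = 216 − 7.04 = 208.96 → 209
  G: 5 + 0.08×(128−5) = 5 + 9.84 = 14.84 → 15
  B: 88 + 0.08×(128−88) = 88 + 3.2 = 91.2 → 91
  → #d10f5b
30% tone:
  R: 216 + 0.3×(128−216) = 216 − 26.4 = 189.6 → 190
  G: 5 + 0.3×(128−5) = 5 + 36.9 = 41.9 → 42
  B: 88 + 0.3×(128−88) = 88 + 12 = 100 → 100
  → #be2a64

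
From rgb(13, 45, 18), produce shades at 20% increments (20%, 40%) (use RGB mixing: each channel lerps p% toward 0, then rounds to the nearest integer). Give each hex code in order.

#0A240E, #081B0B

20%: (13 − 2.6 = 10.4→10, 45 − 9 = 36→36, 18 − 3.6 = 14.4→14) → #0A240E
40%: (13 − 5.2 = 7.8→8, 45 − 18 = 27→27, 18 − 7.2 = 10.8→11) → #081B0B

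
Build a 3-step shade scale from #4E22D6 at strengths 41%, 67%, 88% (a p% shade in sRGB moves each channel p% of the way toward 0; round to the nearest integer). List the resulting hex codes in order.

#4E22D6 is rgb(78, 34, 214).
41%: (78 − 31.98 = 46.02→46, 34 − 13.94 = 20.06→20, 214 − 87.74 = 126.26→126) → #2E147E
67%: (78 − 52.26 = 25.74→26, 34 − 22.78 = 11.22→11, 214 − 143.38 = 70.62→71) → #1A0B47
88%: (78 − 68.64 = 9.36→9, 34 − 29.92 = 4.08→4, 214 − 188.32 = 25.68→26) → #09041A

#2E147E, #1A0B47, #09041A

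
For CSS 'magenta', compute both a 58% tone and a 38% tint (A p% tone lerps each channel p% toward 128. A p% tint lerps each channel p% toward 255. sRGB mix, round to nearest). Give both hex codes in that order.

CSS magenta is rgb(255, 0, 255).
58% tone:
  R: 255 + 0.58×(128−255) = 255 − 73.66 = 181.34 → 181
  G: 0 + 0.58×(128−0) = 0 + 74.24 = 74.24 → 74
  B: 255 − 73.66 = 181.34 → 181
  → #B54AB5
38% tint:
  R: 255 + 0 = 255 → 255
  G: 0 + 0.38×(255−0) = 0 + 96.9 = 96.9 → 97
  B: 255 + 0 = 255 → 255
  → #FF61FF

#B54AB5, #FF61FF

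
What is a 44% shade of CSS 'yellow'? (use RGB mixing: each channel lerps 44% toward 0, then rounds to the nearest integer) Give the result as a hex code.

#8f8f00

CSS yellow is rgb(255, 255, 0).
A 44% shade moves each channel 44% toward 0:
  R: 255 − 112.2 = 142.8 → 143
  G: 255 + 0.44×(0−255) = 255 − 112.2 = 142.8 → 143
  B: 0 + 0.44×(0−0) = 0 + 0 = 0 → 0
rgb(143, 143, 0) = #8f8f00.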